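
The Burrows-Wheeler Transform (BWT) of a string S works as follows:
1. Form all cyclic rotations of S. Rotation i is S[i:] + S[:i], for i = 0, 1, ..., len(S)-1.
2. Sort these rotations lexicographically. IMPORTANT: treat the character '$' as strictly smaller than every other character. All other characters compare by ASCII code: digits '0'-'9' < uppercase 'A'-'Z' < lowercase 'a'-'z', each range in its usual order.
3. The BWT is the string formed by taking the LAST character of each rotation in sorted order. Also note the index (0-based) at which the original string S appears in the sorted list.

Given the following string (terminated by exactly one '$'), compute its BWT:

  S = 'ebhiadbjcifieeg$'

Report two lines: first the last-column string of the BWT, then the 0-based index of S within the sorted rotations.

Answer: giedja$ieiebhfcb
6

Derivation:
All 16 rotations (rotation i = S[i:]+S[:i]):
  rot[0] = ebhiadbjcifieeg$
  rot[1] = bhiadbjcifieeg$e
  rot[2] = hiadbjcifieeg$eb
  rot[3] = iadbjcifieeg$ebh
  rot[4] = adbjcifieeg$ebhi
  rot[5] = dbjcifieeg$ebhia
  rot[6] = bjcifieeg$ebhiad
  rot[7] = jcifieeg$ebhiadb
  rot[8] = cifieeg$ebhiadbj
  rot[9] = ifieeg$ebhiadbjc
  rot[10] = fieeg$ebhiadbjci
  rot[11] = ieeg$ebhiadbjcif
  rot[12] = eeg$ebhiadbjcifi
  rot[13] = eg$ebhiadbjcifie
  rot[14] = g$ebhiadbjcifiee
  rot[15] = $ebhiadbjcifieeg
Sorted (with $ < everything):
  sorted[0] = $ebhiadbjcifieeg  (last char: 'g')
  sorted[1] = adbjcifieeg$ebhi  (last char: 'i')
  sorted[2] = bhiadbjcifieeg$e  (last char: 'e')
  sorted[3] = bjcifieeg$ebhiad  (last char: 'd')
  sorted[4] = cifieeg$ebhiadbj  (last char: 'j')
  sorted[5] = dbjcifieeg$ebhia  (last char: 'a')
  sorted[6] = ebhiadbjcifieeg$  (last char: '$')
  sorted[7] = eeg$ebhiadbjcifi  (last char: 'i')
  sorted[8] = eg$ebhiadbjcifie  (last char: 'e')
  sorted[9] = fieeg$ebhiadbjci  (last char: 'i')
  sorted[10] = g$ebhiadbjcifiee  (last char: 'e')
  sorted[11] = hiadbjcifieeg$eb  (last char: 'b')
  sorted[12] = iadbjcifieeg$ebh  (last char: 'h')
  sorted[13] = ieeg$ebhiadbjcif  (last char: 'f')
  sorted[14] = ifieeg$ebhiadbjc  (last char: 'c')
  sorted[15] = jcifieeg$ebhiadb  (last char: 'b')
Last column: giedja$ieiebhfcb
Original string S is at sorted index 6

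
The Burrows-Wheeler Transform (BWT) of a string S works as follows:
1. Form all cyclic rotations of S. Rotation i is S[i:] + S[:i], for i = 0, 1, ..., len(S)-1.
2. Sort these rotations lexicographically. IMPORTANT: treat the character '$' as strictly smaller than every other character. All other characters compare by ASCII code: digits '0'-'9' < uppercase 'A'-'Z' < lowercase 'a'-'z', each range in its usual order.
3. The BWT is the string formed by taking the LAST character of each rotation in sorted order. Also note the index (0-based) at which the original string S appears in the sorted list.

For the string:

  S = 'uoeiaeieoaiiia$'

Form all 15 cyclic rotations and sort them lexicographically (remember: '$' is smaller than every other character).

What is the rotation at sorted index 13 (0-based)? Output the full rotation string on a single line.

Answer: oeiaeieoaiiia$u

Derivation:
All 15 rotations (rotation i = S[i:]+S[:i]):
  rot[0] = uoeiaeieoaiiia$
  rot[1] = oeiaeieoaiiia$u
  rot[2] = eiaeieoaiiia$uo
  rot[3] = iaeieoaiiia$uoe
  rot[4] = aeieoaiiia$uoei
  rot[5] = eieoaiiia$uoeia
  rot[6] = ieoaiiia$uoeiae
  rot[7] = eoaiiia$uoeiaei
  rot[8] = oaiiia$uoeiaeie
  rot[9] = aiiia$uoeiaeieo
  rot[10] = iiia$uoeiaeieoa
  rot[11] = iia$uoeiaeieoai
  rot[12] = ia$uoeiaeieoaii
  rot[13] = a$uoeiaeieoaiii
  rot[14] = $uoeiaeieoaiiia
Sorted (with $ < everything):
  sorted[0] = $uoeiaeieoaiiia
  sorted[1] = a$uoeiaeieoaiii
  sorted[2] = aeieoaiiia$uoei
  sorted[3] = aiiia$uoeiaeieo
  sorted[4] = eiaeieoaiiia$uo
  sorted[5] = eieoaiiia$uoeia
  sorted[6] = eoaiiia$uoeiaei
  sorted[7] = ia$uoeiaeieoaii
  sorted[8] = iaeieoaiiia$uoe
  sorted[9] = ieoaiiia$uoeiae
  sorted[10] = iia$uoeiaeieoai
  sorted[11] = iiia$uoeiaeieoa
  sorted[12] = oaiiia$uoeiaeie
  sorted[13] = oeiaeieoaiiia$u
  sorted[14] = uoeiaeieoaiiia$
sorted[13] = oeiaeieoaiiia$u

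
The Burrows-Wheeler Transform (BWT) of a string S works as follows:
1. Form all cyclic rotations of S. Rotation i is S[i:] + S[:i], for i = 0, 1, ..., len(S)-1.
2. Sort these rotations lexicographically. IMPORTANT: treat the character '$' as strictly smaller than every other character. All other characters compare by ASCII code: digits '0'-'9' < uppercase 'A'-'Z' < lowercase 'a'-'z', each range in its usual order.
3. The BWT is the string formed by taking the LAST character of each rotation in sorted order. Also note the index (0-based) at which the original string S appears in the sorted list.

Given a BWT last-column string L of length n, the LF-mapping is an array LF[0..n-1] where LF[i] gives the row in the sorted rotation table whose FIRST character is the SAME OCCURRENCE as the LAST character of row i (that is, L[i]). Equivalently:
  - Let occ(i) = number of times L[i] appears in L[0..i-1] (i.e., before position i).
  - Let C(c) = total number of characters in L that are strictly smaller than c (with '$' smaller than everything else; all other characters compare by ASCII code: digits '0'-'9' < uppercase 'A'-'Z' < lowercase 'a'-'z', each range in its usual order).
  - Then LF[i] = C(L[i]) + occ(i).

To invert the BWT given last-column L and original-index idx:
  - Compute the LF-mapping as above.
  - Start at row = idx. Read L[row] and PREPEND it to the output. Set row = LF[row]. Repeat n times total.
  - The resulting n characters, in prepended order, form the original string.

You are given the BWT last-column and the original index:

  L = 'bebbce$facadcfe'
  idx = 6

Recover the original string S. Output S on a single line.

Answer: cbaeaceffcdebb$

Derivation:
LF mapping: 3 10 4 5 6 11 0 13 1 7 2 9 8 14 12
Walk LF starting at row 6, prepending L[row]:
  step 1: row=6, L[6]='$', prepend. Next row=LF[6]=0
  step 2: row=0, L[0]='b', prepend. Next row=LF[0]=3
  step 3: row=3, L[3]='b', prepend. Next row=LF[3]=5
  step 4: row=5, L[5]='e', prepend. Next row=LF[5]=11
  step 5: row=11, L[11]='d', prepend. Next row=LF[11]=9
  step 6: row=9, L[9]='c', prepend. Next row=LF[9]=7
  step 7: row=7, L[7]='f', prepend. Next row=LF[7]=13
  step 8: row=13, L[13]='f', prepend. Next row=LF[13]=14
  step 9: row=14, L[14]='e', prepend. Next row=LF[14]=12
  step 10: row=12, L[12]='c', prepend. Next row=LF[12]=8
  step 11: row=8, L[8]='a', prepend. Next row=LF[8]=1
  step 12: row=1, L[1]='e', prepend. Next row=LF[1]=10
  step 13: row=10, L[10]='a', prepend. Next row=LF[10]=2
  step 14: row=2, L[2]='b', prepend. Next row=LF[2]=4
  step 15: row=4, L[4]='c', prepend. Next row=LF[4]=6
Reversed output: cbaeaceffcdebb$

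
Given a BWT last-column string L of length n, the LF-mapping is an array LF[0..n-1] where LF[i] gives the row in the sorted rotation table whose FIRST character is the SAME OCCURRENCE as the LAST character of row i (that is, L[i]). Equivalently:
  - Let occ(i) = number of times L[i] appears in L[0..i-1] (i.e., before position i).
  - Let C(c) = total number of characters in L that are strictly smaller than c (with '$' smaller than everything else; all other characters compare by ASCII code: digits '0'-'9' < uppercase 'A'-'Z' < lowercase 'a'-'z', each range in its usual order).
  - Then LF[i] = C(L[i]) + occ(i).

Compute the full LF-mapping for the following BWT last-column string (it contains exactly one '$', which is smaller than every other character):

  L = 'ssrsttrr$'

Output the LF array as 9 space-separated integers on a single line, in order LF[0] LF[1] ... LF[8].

Answer: 4 5 1 6 7 8 2 3 0

Derivation:
Char counts: '$':1, 'r':3, 's':3, 't':2
C (first-col start): C('$')=0, C('r')=1, C('s')=4, C('t')=7
L[0]='s': occ=0, LF[0]=C('s')+0=4+0=4
L[1]='s': occ=1, LF[1]=C('s')+1=4+1=5
L[2]='r': occ=0, LF[2]=C('r')+0=1+0=1
L[3]='s': occ=2, LF[3]=C('s')+2=4+2=6
L[4]='t': occ=0, LF[4]=C('t')+0=7+0=7
L[5]='t': occ=1, LF[5]=C('t')+1=7+1=8
L[6]='r': occ=1, LF[6]=C('r')+1=1+1=2
L[7]='r': occ=2, LF[7]=C('r')+2=1+2=3
L[8]='$': occ=0, LF[8]=C('$')+0=0+0=0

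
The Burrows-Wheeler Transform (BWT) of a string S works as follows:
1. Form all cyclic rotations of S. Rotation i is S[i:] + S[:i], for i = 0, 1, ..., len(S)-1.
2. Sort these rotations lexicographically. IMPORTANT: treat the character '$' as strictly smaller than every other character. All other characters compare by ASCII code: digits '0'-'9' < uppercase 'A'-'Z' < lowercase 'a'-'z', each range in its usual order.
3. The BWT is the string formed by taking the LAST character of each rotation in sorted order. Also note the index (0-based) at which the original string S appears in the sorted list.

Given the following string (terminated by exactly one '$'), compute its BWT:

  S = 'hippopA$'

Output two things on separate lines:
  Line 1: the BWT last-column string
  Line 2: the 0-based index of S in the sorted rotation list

Answer: Ap$hpopi
2

Derivation:
All 8 rotations (rotation i = S[i:]+S[:i]):
  rot[0] = hippopA$
  rot[1] = ippopA$h
  rot[2] = ppopA$hi
  rot[3] = popA$hip
  rot[4] = opA$hipp
  rot[5] = pA$hippo
  rot[6] = A$hippop
  rot[7] = $hippopA
Sorted (with $ < everything):
  sorted[0] = $hippopA  (last char: 'A')
  sorted[1] = A$hippop  (last char: 'p')
  sorted[2] = hippopA$  (last char: '$')
  sorted[3] = ippopA$h  (last char: 'h')
  sorted[4] = opA$hipp  (last char: 'p')
  sorted[5] = pA$hippo  (last char: 'o')
  sorted[6] = popA$hip  (last char: 'p')
  sorted[7] = ppopA$hi  (last char: 'i')
Last column: Ap$hpopi
Original string S is at sorted index 2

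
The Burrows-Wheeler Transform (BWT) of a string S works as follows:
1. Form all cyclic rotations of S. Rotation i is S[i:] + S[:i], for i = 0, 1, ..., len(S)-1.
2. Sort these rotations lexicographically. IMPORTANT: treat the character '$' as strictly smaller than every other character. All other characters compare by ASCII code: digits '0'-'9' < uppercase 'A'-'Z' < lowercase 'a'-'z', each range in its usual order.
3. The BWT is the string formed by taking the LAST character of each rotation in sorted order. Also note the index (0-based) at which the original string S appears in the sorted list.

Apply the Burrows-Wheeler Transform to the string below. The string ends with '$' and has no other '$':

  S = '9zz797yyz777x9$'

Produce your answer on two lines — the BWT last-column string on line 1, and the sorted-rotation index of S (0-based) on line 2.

All 15 rotations (rotation i = S[i:]+S[:i]):
  rot[0] = 9zz797yyz777x9$
  rot[1] = zz797yyz777x9$9
  rot[2] = z797yyz777x9$9z
  rot[3] = 797yyz777x9$9zz
  rot[4] = 97yyz777x9$9zz7
  rot[5] = 7yyz777x9$9zz79
  rot[6] = yyz777x9$9zz797
  rot[7] = yz777x9$9zz797y
  rot[8] = z777x9$9zz797yy
  rot[9] = 777x9$9zz797yyz
  rot[10] = 77x9$9zz797yyz7
  rot[11] = 7x9$9zz797yyz77
  rot[12] = x9$9zz797yyz777
  rot[13] = 9$9zz797yyz777x
  rot[14] = $9zz797yyz777x9
Sorted (with $ < everything):
  sorted[0] = $9zz797yyz777x9  (last char: '9')
  sorted[1] = 777x9$9zz797yyz  (last char: 'z')
  sorted[2] = 77x9$9zz797yyz7  (last char: '7')
  sorted[3] = 797yyz777x9$9zz  (last char: 'z')
  sorted[4] = 7x9$9zz797yyz77  (last char: '7')
  sorted[5] = 7yyz777x9$9zz79  (last char: '9')
  sorted[6] = 9$9zz797yyz777x  (last char: 'x')
  sorted[7] = 97yyz777x9$9zz7  (last char: '7')
  sorted[8] = 9zz797yyz777x9$  (last char: '$')
  sorted[9] = x9$9zz797yyz777  (last char: '7')
  sorted[10] = yyz777x9$9zz797  (last char: '7')
  sorted[11] = yz777x9$9zz797y  (last char: 'y')
  sorted[12] = z777x9$9zz797yy  (last char: 'y')
  sorted[13] = z797yyz777x9$9z  (last char: 'z')
  sorted[14] = zz797yyz777x9$9  (last char: '9')
Last column: 9z7z79x7$77yyz9
Original string S is at sorted index 8

Answer: 9z7z79x7$77yyz9
8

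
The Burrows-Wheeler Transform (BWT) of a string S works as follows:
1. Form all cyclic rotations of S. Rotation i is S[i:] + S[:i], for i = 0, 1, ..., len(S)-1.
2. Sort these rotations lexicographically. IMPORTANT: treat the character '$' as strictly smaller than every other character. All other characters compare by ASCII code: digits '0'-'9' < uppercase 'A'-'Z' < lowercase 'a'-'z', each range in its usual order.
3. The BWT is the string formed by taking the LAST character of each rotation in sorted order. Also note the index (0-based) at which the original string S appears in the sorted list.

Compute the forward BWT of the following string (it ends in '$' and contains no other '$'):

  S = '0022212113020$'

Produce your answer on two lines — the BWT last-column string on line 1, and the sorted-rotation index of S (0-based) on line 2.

All 14 rotations (rotation i = S[i:]+S[:i]):
  rot[0] = 0022212113020$
  rot[1] = 022212113020$0
  rot[2] = 22212113020$00
  rot[3] = 2212113020$002
  rot[4] = 212113020$0022
  rot[5] = 12113020$00222
  rot[6] = 2113020$002221
  rot[7] = 113020$0022212
  rot[8] = 13020$00222121
  rot[9] = 3020$002221211
  rot[10] = 020$0022212113
  rot[11] = 20$00222121130
  rot[12] = 0$002221211302
  rot[13] = $0022212113020
Sorted (with $ < everything):
  sorted[0] = $0022212113020  (last char: '0')
  sorted[1] = 0$002221211302  (last char: '2')
  sorted[2] = 0022212113020$  (last char: '$')
  sorted[3] = 020$0022212113  (last char: '3')
  sorted[4] = 022212113020$0  (last char: '0')
  sorted[5] = 113020$0022212  (last char: '2')
  sorted[6] = 12113020$00222  (last char: '2')
  sorted[7] = 13020$00222121  (last char: '1')
  sorted[8] = 20$00222121130  (last char: '0')
  sorted[9] = 2113020$002221  (last char: '1')
  sorted[10] = 212113020$0022  (last char: '2')
  sorted[11] = 2212113020$002  (last char: '2')
  sorted[12] = 22212113020$00  (last char: '0')
  sorted[13] = 3020$002221211  (last char: '1')
Last column: 02$30221012201
Original string S is at sorted index 2

Answer: 02$30221012201
2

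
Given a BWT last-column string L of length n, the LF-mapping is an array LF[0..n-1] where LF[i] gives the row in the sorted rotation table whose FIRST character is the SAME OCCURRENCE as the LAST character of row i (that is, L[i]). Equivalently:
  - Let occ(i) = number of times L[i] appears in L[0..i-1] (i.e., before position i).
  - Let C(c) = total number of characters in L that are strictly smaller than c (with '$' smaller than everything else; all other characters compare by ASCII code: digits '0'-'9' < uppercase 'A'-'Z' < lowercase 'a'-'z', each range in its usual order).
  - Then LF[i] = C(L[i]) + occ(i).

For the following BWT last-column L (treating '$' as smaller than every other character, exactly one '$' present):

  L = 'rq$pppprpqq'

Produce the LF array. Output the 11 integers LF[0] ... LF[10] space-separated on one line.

Char counts: '$':1, 'p':5, 'q':3, 'r':2
C (first-col start): C('$')=0, C('p')=1, C('q')=6, C('r')=9
L[0]='r': occ=0, LF[0]=C('r')+0=9+0=9
L[1]='q': occ=0, LF[1]=C('q')+0=6+0=6
L[2]='$': occ=0, LF[2]=C('$')+0=0+0=0
L[3]='p': occ=0, LF[3]=C('p')+0=1+0=1
L[4]='p': occ=1, LF[4]=C('p')+1=1+1=2
L[5]='p': occ=2, LF[5]=C('p')+2=1+2=3
L[6]='p': occ=3, LF[6]=C('p')+3=1+3=4
L[7]='r': occ=1, LF[7]=C('r')+1=9+1=10
L[8]='p': occ=4, LF[8]=C('p')+4=1+4=5
L[9]='q': occ=1, LF[9]=C('q')+1=6+1=7
L[10]='q': occ=2, LF[10]=C('q')+2=6+2=8

Answer: 9 6 0 1 2 3 4 10 5 7 8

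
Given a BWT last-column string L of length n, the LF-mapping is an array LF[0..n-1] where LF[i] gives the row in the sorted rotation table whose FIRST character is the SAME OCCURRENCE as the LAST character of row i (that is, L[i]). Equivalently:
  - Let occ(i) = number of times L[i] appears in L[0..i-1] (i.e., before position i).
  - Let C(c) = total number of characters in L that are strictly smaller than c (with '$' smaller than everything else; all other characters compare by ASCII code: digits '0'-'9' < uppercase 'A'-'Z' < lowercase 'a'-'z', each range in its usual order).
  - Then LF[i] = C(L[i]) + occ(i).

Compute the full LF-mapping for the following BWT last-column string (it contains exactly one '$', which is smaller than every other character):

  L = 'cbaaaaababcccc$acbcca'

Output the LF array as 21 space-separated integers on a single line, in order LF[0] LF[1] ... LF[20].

Char counts: '$':1, 'a':8, 'b':4, 'c':8
C (first-col start): C('$')=0, C('a')=1, C('b')=9, C('c')=13
L[0]='c': occ=0, LF[0]=C('c')+0=13+0=13
L[1]='b': occ=0, LF[1]=C('b')+0=9+0=9
L[2]='a': occ=0, LF[2]=C('a')+0=1+0=1
L[3]='a': occ=1, LF[3]=C('a')+1=1+1=2
L[4]='a': occ=2, LF[4]=C('a')+2=1+2=3
L[5]='a': occ=3, LF[5]=C('a')+3=1+3=4
L[6]='a': occ=4, LF[6]=C('a')+4=1+4=5
L[7]='b': occ=1, LF[7]=C('b')+1=9+1=10
L[8]='a': occ=5, LF[8]=C('a')+5=1+5=6
L[9]='b': occ=2, LF[9]=C('b')+2=9+2=11
L[10]='c': occ=1, LF[10]=C('c')+1=13+1=14
L[11]='c': occ=2, LF[11]=C('c')+2=13+2=15
L[12]='c': occ=3, LF[12]=C('c')+3=13+3=16
L[13]='c': occ=4, LF[13]=C('c')+4=13+4=17
L[14]='$': occ=0, LF[14]=C('$')+0=0+0=0
L[15]='a': occ=6, LF[15]=C('a')+6=1+6=7
L[16]='c': occ=5, LF[16]=C('c')+5=13+5=18
L[17]='b': occ=3, LF[17]=C('b')+3=9+3=12
L[18]='c': occ=6, LF[18]=C('c')+6=13+6=19
L[19]='c': occ=7, LF[19]=C('c')+7=13+7=20
L[20]='a': occ=7, LF[20]=C('a')+7=1+7=8

Answer: 13 9 1 2 3 4 5 10 6 11 14 15 16 17 0 7 18 12 19 20 8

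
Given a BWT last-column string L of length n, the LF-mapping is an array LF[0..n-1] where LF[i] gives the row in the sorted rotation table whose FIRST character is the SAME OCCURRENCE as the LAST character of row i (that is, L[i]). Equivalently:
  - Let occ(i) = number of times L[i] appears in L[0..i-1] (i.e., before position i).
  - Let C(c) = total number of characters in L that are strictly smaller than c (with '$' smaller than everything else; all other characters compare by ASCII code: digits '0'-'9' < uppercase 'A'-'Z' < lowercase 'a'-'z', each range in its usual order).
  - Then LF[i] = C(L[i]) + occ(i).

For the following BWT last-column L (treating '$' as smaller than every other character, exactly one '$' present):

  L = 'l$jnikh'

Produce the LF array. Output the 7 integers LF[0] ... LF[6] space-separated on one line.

Char counts: '$':1, 'h':1, 'i':1, 'j':1, 'k':1, 'l':1, 'n':1
C (first-col start): C('$')=0, C('h')=1, C('i')=2, C('j')=3, C('k')=4, C('l')=5, C('n')=6
L[0]='l': occ=0, LF[0]=C('l')+0=5+0=5
L[1]='$': occ=0, LF[1]=C('$')+0=0+0=0
L[2]='j': occ=0, LF[2]=C('j')+0=3+0=3
L[3]='n': occ=0, LF[3]=C('n')+0=6+0=6
L[4]='i': occ=0, LF[4]=C('i')+0=2+0=2
L[5]='k': occ=0, LF[5]=C('k')+0=4+0=4
L[6]='h': occ=0, LF[6]=C('h')+0=1+0=1

Answer: 5 0 3 6 2 4 1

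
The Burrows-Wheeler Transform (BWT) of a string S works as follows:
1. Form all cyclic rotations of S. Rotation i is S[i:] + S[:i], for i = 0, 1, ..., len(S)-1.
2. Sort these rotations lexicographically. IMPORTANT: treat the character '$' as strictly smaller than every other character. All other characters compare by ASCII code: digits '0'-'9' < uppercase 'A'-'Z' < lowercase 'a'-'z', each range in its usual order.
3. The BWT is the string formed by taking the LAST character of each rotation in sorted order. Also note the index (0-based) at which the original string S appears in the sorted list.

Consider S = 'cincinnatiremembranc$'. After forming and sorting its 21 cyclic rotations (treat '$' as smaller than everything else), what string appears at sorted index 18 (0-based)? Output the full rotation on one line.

Answer: ranc$cincinnatirememb

Derivation:
All 21 rotations (rotation i = S[i:]+S[:i]):
  rot[0] = cincinnatiremembranc$
  rot[1] = incinnatiremembranc$c
  rot[2] = ncinnatiremembranc$ci
  rot[3] = cinnatiremembranc$cin
  rot[4] = innatiremembranc$cinc
  rot[5] = nnatiremembranc$cinci
  rot[6] = natiremembranc$cincin
  rot[7] = atiremembranc$cincinn
  rot[8] = tiremembranc$cincinna
  rot[9] = iremembranc$cincinnat
  rot[10] = remembranc$cincinnati
  rot[11] = emembranc$cincinnatir
  rot[12] = membranc$cincinnatire
  rot[13] = embranc$cincinnatirem
  rot[14] = mbranc$cincinnatireme
  rot[15] = branc$cincinnatiremem
  rot[16] = ranc$cincinnatirememb
  rot[17] = anc$cincinnatiremembr
  rot[18] = nc$cincinnatiremembra
  rot[19] = c$cincinnatiremembran
  rot[20] = $cincinnatiremembranc
Sorted (with $ < everything):
  sorted[0] = $cincinnatiremembranc
  sorted[1] = anc$cincinnatiremembr
  sorted[2] = atiremembranc$cincinn
  sorted[3] = branc$cincinnatiremem
  sorted[4] = c$cincinnatiremembran
  sorted[5] = cincinnatiremembranc$
  sorted[6] = cinnatiremembranc$cin
  sorted[7] = embranc$cincinnatirem
  sorted[8] = emembranc$cincinnatir
  sorted[9] = incinnatiremembranc$c
  sorted[10] = innatiremembranc$cinc
  sorted[11] = iremembranc$cincinnat
  sorted[12] = mbranc$cincinnatireme
  sorted[13] = membranc$cincinnatire
  sorted[14] = natiremembranc$cincin
  sorted[15] = nc$cincinnatiremembra
  sorted[16] = ncinnatiremembranc$ci
  sorted[17] = nnatiremembranc$cinci
  sorted[18] = ranc$cincinnatirememb
  sorted[19] = remembranc$cincinnati
  sorted[20] = tiremembranc$cincinna
sorted[18] = ranc$cincinnatirememb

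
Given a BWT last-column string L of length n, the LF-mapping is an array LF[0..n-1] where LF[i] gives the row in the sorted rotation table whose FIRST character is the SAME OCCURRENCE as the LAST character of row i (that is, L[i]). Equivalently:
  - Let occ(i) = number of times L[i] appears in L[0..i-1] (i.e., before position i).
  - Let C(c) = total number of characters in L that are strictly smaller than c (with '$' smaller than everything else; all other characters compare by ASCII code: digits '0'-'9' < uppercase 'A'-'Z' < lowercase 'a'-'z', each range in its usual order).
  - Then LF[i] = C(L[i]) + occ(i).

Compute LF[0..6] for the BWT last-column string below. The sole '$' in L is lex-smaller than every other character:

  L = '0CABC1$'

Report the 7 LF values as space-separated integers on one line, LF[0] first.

Answer: 1 5 3 4 6 2 0

Derivation:
Char counts: '$':1, '0':1, '1':1, 'A':1, 'B':1, 'C':2
C (first-col start): C('$')=0, C('0')=1, C('1')=2, C('A')=3, C('B')=4, C('C')=5
L[0]='0': occ=0, LF[0]=C('0')+0=1+0=1
L[1]='C': occ=0, LF[1]=C('C')+0=5+0=5
L[2]='A': occ=0, LF[2]=C('A')+0=3+0=3
L[3]='B': occ=0, LF[3]=C('B')+0=4+0=4
L[4]='C': occ=1, LF[4]=C('C')+1=5+1=6
L[5]='1': occ=0, LF[5]=C('1')+0=2+0=2
L[6]='$': occ=0, LF[6]=C('$')+0=0+0=0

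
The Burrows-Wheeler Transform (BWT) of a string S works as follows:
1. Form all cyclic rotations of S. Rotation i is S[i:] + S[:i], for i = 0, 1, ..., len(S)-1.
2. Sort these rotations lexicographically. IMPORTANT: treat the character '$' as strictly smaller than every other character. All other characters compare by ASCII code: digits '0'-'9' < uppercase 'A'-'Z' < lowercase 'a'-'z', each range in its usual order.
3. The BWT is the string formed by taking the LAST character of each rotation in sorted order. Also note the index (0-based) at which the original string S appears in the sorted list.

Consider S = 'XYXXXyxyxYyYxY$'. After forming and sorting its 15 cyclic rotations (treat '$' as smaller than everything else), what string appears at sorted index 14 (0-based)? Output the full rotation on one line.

Answer: yxyxYyYxY$XYXXX

Derivation:
All 15 rotations (rotation i = S[i:]+S[:i]):
  rot[0] = XYXXXyxyxYyYxY$
  rot[1] = YXXXyxyxYyYxY$X
  rot[2] = XXXyxyxYyYxY$XY
  rot[3] = XXyxyxYyYxY$XYX
  rot[4] = XyxyxYyYxY$XYXX
  rot[5] = yxyxYyYxY$XYXXX
  rot[6] = xyxYyYxY$XYXXXy
  rot[7] = yxYyYxY$XYXXXyx
  rot[8] = xYyYxY$XYXXXyxy
  rot[9] = YyYxY$XYXXXyxyx
  rot[10] = yYxY$XYXXXyxyxY
  rot[11] = YxY$XYXXXyxyxYy
  rot[12] = xY$XYXXXyxyxYyY
  rot[13] = Y$XYXXXyxyxYyYx
  rot[14] = $XYXXXyxyxYyYxY
Sorted (with $ < everything):
  sorted[0] = $XYXXXyxyxYyYxY
  sorted[1] = XXXyxyxYyYxY$XY
  sorted[2] = XXyxyxYyYxY$XYX
  sorted[3] = XYXXXyxyxYyYxY$
  sorted[4] = XyxyxYyYxY$XYXX
  sorted[5] = Y$XYXXXyxyxYyYx
  sorted[6] = YXXXyxyxYyYxY$X
  sorted[7] = YxY$XYXXXyxyxYy
  sorted[8] = YyYxY$XYXXXyxyx
  sorted[9] = xY$XYXXXyxyxYyY
  sorted[10] = xYyYxY$XYXXXyxy
  sorted[11] = xyxYyYxY$XYXXXy
  sorted[12] = yYxY$XYXXXyxyxY
  sorted[13] = yxYyYxY$XYXXXyx
  sorted[14] = yxyxYyYxY$XYXXX
sorted[14] = yxyxYyYxY$XYXXX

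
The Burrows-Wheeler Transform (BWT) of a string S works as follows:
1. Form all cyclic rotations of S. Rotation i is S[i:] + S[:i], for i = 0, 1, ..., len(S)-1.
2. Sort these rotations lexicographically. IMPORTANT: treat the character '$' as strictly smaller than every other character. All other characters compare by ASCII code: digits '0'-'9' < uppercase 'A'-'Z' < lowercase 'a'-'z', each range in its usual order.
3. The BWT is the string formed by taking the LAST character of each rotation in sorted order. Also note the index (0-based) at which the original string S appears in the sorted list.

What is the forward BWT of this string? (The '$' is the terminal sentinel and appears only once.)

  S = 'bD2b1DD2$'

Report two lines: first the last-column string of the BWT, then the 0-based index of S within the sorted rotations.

Answer: 2bDDDb12$
8

Derivation:
All 9 rotations (rotation i = S[i:]+S[:i]):
  rot[0] = bD2b1DD2$
  rot[1] = D2b1DD2$b
  rot[2] = 2b1DD2$bD
  rot[3] = b1DD2$bD2
  rot[4] = 1DD2$bD2b
  rot[5] = DD2$bD2b1
  rot[6] = D2$bD2b1D
  rot[7] = 2$bD2b1DD
  rot[8] = $bD2b1DD2
Sorted (with $ < everything):
  sorted[0] = $bD2b1DD2  (last char: '2')
  sorted[1] = 1DD2$bD2b  (last char: 'b')
  sorted[2] = 2$bD2b1DD  (last char: 'D')
  sorted[3] = 2b1DD2$bD  (last char: 'D')
  sorted[4] = D2$bD2b1D  (last char: 'D')
  sorted[5] = D2b1DD2$b  (last char: 'b')
  sorted[6] = DD2$bD2b1  (last char: '1')
  sorted[7] = b1DD2$bD2  (last char: '2')
  sorted[8] = bD2b1DD2$  (last char: '$')
Last column: 2bDDDb12$
Original string S is at sorted index 8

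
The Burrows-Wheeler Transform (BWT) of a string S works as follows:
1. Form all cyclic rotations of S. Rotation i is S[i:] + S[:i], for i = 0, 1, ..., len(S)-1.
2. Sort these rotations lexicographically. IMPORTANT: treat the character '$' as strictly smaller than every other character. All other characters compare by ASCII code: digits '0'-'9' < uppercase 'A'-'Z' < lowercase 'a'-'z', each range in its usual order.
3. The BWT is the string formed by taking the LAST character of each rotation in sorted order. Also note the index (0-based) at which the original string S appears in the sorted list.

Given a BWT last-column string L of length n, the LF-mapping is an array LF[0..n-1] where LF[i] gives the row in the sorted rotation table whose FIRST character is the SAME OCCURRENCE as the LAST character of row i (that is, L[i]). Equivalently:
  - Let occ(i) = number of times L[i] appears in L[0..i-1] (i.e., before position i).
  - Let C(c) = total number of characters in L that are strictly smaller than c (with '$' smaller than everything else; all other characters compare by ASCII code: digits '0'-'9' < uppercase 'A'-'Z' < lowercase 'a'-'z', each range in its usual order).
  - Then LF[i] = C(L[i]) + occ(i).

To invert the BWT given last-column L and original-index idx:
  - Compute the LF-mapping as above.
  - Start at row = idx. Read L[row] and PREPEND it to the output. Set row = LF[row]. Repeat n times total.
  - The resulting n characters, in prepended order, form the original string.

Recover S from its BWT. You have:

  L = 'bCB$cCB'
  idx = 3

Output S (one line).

LF mapping: 5 3 1 0 6 4 2
Walk LF starting at row 3, prepending L[row]:
  step 1: row=3, L[3]='$', prepend. Next row=LF[3]=0
  step 2: row=0, L[0]='b', prepend. Next row=LF[0]=5
  step 3: row=5, L[5]='C', prepend. Next row=LF[5]=4
  step 4: row=4, L[4]='c', prepend. Next row=LF[4]=6
  step 5: row=6, L[6]='B', prepend. Next row=LF[6]=2
  step 6: row=2, L[2]='B', prepend. Next row=LF[2]=1
  step 7: row=1, L[1]='C', prepend. Next row=LF[1]=3
Reversed output: CBBcCb$

Answer: CBBcCb$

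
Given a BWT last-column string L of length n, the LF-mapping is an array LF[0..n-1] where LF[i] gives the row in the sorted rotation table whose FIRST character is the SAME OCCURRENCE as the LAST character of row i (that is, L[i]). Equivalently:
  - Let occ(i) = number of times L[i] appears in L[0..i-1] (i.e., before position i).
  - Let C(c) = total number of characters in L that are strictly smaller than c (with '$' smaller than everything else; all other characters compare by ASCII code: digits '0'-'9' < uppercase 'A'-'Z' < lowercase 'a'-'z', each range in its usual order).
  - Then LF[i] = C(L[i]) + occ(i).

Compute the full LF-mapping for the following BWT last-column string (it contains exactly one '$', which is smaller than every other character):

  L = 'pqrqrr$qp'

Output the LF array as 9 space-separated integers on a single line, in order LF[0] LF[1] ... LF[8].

Char counts: '$':1, 'p':2, 'q':3, 'r':3
C (first-col start): C('$')=0, C('p')=1, C('q')=3, C('r')=6
L[0]='p': occ=0, LF[0]=C('p')+0=1+0=1
L[1]='q': occ=0, LF[1]=C('q')+0=3+0=3
L[2]='r': occ=0, LF[2]=C('r')+0=6+0=6
L[3]='q': occ=1, LF[3]=C('q')+1=3+1=4
L[4]='r': occ=1, LF[4]=C('r')+1=6+1=7
L[5]='r': occ=2, LF[5]=C('r')+2=6+2=8
L[6]='$': occ=0, LF[6]=C('$')+0=0+0=0
L[7]='q': occ=2, LF[7]=C('q')+2=3+2=5
L[8]='p': occ=1, LF[8]=C('p')+1=1+1=2

Answer: 1 3 6 4 7 8 0 5 2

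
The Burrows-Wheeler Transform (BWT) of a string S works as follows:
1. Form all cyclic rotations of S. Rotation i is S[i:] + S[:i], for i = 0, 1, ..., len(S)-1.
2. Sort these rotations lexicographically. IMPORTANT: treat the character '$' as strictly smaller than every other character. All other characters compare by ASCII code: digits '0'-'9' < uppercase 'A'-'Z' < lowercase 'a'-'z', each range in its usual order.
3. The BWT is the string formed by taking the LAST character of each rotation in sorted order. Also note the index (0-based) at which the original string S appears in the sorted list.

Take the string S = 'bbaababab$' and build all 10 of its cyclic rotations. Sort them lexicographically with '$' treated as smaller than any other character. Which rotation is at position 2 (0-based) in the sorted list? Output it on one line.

All 10 rotations (rotation i = S[i:]+S[:i]):
  rot[0] = bbaababab$
  rot[1] = baababab$b
  rot[2] = aababab$bb
  rot[3] = ababab$bba
  rot[4] = babab$bbaa
  rot[5] = abab$bbaab
  rot[6] = bab$bbaaba
  rot[7] = ab$bbaabab
  rot[8] = b$bbaababa
  rot[9] = $bbaababab
Sorted (with $ < everything):
  sorted[0] = $bbaababab
  sorted[1] = aababab$bb
  sorted[2] = ab$bbaabab
  sorted[3] = abab$bbaab
  sorted[4] = ababab$bba
  sorted[5] = b$bbaababa
  sorted[6] = baababab$b
  sorted[7] = bab$bbaaba
  sorted[8] = babab$bbaa
  sorted[9] = bbaababab$
sorted[2] = ab$bbaabab

Answer: ab$bbaabab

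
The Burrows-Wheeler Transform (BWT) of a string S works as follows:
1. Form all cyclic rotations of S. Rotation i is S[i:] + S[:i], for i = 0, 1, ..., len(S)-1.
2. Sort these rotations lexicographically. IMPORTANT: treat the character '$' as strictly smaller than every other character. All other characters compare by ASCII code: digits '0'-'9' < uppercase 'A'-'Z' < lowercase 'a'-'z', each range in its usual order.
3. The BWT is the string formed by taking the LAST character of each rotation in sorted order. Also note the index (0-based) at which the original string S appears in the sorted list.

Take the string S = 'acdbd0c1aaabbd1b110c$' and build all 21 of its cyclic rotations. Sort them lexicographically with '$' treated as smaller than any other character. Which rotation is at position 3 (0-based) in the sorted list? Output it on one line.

All 21 rotations (rotation i = S[i:]+S[:i]):
  rot[0] = acdbd0c1aaabbd1b110c$
  rot[1] = cdbd0c1aaabbd1b110c$a
  rot[2] = dbd0c1aaabbd1b110c$ac
  rot[3] = bd0c1aaabbd1b110c$acd
  rot[4] = d0c1aaabbd1b110c$acdb
  rot[5] = 0c1aaabbd1b110c$acdbd
  rot[6] = c1aaabbd1b110c$acdbd0
  rot[7] = 1aaabbd1b110c$acdbd0c
  rot[8] = aaabbd1b110c$acdbd0c1
  rot[9] = aabbd1b110c$acdbd0c1a
  rot[10] = abbd1b110c$acdbd0c1aa
  rot[11] = bbd1b110c$acdbd0c1aaa
  rot[12] = bd1b110c$acdbd0c1aaab
  rot[13] = d1b110c$acdbd0c1aaabb
  rot[14] = 1b110c$acdbd0c1aaabbd
  rot[15] = b110c$acdbd0c1aaabbd1
  rot[16] = 110c$acdbd0c1aaabbd1b
  rot[17] = 10c$acdbd0c1aaabbd1b1
  rot[18] = 0c$acdbd0c1aaabbd1b11
  rot[19] = c$acdbd0c1aaabbd1b110
  rot[20] = $acdbd0c1aaabbd1b110c
Sorted (with $ < everything):
  sorted[0] = $acdbd0c1aaabbd1b110c
  sorted[1] = 0c$acdbd0c1aaabbd1b11
  sorted[2] = 0c1aaabbd1b110c$acdbd
  sorted[3] = 10c$acdbd0c1aaabbd1b1
  sorted[4] = 110c$acdbd0c1aaabbd1b
  sorted[5] = 1aaabbd1b110c$acdbd0c
  sorted[6] = 1b110c$acdbd0c1aaabbd
  sorted[7] = aaabbd1b110c$acdbd0c1
  sorted[8] = aabbd1b110c$acdbd0c1a
  sorted[9] = abbd1b110c$acdbd0c1aa
  sorted[10] = acdbd0c1aaabbd1b110c$
  sorted[11] = b110c$acdbd0c1aaabbd1
  sorted[12] = bbd1b110c$acdbd0c1aaa
  sorted[13] = bd0c1aaabbd1b110c$acd
  sorted[14] = bd1b110c$acdbd0c1aaab
  sorted[15] = c$acdbd0c1aaabbd1b110
  sorted[16] = c1aaabbd1b110c$acdbd0
  sorted[17] = cdbd0c1aaabbd1b110c$a
  sorted[18] = d0c1aaabbd1b110c$acdb
  sorted[19] = d1b110c$acdbd0c1aaabb
  sorted[20] = dbd0c1aaabbd1b110c$ac
sorted[3] = 10c$acdbd0c1aaabbd1b1

Answer: 10c$acdbd0c1aaabbd1b1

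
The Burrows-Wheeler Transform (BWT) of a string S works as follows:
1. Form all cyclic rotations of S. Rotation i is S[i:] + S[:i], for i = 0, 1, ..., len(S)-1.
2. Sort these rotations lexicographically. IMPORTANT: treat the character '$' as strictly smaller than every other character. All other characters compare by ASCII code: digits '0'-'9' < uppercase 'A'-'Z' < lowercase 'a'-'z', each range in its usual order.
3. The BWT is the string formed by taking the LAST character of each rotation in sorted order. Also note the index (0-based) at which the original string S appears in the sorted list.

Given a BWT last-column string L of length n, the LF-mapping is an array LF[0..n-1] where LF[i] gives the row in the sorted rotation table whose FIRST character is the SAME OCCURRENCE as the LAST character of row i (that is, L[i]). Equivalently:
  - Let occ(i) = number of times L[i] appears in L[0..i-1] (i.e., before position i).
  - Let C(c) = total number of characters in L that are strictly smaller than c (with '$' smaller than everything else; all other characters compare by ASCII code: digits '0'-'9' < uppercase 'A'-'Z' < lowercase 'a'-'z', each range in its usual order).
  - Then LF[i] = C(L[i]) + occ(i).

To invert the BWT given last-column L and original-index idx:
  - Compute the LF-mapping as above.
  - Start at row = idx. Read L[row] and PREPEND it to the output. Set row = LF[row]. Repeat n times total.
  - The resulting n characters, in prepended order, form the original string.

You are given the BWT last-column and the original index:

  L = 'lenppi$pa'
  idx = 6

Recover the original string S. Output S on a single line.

LF mapping: 4 2 5 6 7 3 0 8 1
Walk LF starting at row 6, prepending L[row]:
  step 1: row=6, L[6]='$', prepend. Next row=LF[6]=0
  step 2: row=0, L[0]='l', prepend. Next row=LF[0]=4
  step 3: row=4, L[4]='p', prepend. Next row=LF[4]=7
  step 4: row=7, L[7]='p', prepend. Next row=LF[7]=8
  step 5: row=8, L[8]='a', prepend. Next row=LF[8]=1
  step 6: row=1, L[1]='e', prepend. Next row=LF[1]=2
  step 7: row=2, L[2]='n', prepend. Next row=LF[2]=5
  step 8: row=5, L[5]='i', prepend. Next row=LF[5]=3
  step 9: row=3, L[3]='p', prepend. Next row=LF[3]=6
Reversed output: pineappl$

Answer: pineappl$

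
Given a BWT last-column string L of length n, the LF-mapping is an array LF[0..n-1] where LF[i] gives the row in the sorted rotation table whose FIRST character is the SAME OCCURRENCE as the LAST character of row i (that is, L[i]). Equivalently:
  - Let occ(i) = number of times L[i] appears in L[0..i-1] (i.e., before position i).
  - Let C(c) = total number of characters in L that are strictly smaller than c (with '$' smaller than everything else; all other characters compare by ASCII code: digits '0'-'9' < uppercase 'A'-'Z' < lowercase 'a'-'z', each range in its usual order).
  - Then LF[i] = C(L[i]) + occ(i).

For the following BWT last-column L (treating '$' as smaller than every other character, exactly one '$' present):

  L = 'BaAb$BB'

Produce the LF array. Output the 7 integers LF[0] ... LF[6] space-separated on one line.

Answer: 2 5 1 6 0 3 4

Derivation:
Char counts: '$':1, 'A':1, 'B':3, 'a':1, 'b':1
C (first-col start): C('$')=0, C('A')=1, C('B')=2, C('a')=5, C('b')=6
L[0]='B': occ=0, LF[0]=C('B')+0=2+0=2
L[1]='a': occ=0, LF[1]=C('a')+0=5+0=5
L[2]='A': occ=0, LF[2]=C('A')+0=1+0=1
L[3]='b': occ=0, LF[3]=C('b')+0=6+0=6
L[4]='$': occ=0, LF[4]=C('$')+0=0+0=0
L[5]='B': occ=1, LF[5]=C('B')+1=2+1=3
L[6]='B': occ=2, LF[6]=C('B')+2=2+2=4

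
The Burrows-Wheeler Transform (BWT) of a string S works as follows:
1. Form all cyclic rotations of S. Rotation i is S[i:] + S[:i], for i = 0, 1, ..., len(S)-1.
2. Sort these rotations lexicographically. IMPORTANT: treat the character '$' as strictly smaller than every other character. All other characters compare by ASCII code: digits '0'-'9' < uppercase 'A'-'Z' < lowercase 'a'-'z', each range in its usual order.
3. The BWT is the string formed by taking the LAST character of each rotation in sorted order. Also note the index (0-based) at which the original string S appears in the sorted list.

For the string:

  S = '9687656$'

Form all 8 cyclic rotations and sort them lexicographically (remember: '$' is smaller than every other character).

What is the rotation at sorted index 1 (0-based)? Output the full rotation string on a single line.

Answer: 56$96876

Derivation:
All 8 rotations (rotation i = S[i:]+S[:i]):
  rot[0] = 9687656$
  rot[1] = 687656$9
  rot[2] = 87656$96
  rot[3] = 7656$968
  rot[4] = 656$9687
  rot[5] = 56$96876
  rot[6] = 6$968765
  rot[7] = $9687656
Sorted (with $ < everything):
  sorted[0] = $9687656
  sorted[1] = 56$96876
  sorted[2] = 6$968765
  sorted[3] = 656$9687
  sorted[4] = 687656$9
  sorted[5] = 7656$968
  sorted[6] = 87656$96
  sorted[7] = 9687656$
sorted[1] = 56$96876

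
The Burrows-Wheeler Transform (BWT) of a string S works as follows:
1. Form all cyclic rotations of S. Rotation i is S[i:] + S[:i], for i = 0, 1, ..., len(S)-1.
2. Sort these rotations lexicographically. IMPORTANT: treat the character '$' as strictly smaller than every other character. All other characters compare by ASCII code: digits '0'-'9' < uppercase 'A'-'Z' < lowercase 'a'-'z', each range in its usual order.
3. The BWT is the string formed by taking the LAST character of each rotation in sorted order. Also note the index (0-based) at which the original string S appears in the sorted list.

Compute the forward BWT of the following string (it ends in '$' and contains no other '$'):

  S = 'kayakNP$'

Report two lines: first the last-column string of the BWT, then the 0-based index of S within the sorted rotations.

All 8 rotations (rotation i = S[i:]+S[:i]):
  rot[0] = kayakNP$
  rot[1] = ayakNP$k
  rot[2] = yakNP$ka
  rot[3] = akNP$kay
  rot[4] = kNP$kaya
  rot[5] = NP$kayak
  rot[6] = P$kayakN
  rot[7] = $kayakNP
Sorted (with $ < everything):
  sorted[0] = $kayakNP  (last char: 'P')
  sorted[1] = NP$kayak  (last char: 'k')
  sorted[2] = P$kayakN  (last char: 'N')
  sorted[3] = akNP$kay  (last char: 'y')
  sorted[4] = ayakNP$k  (last char: 'k')
  sorted[5] = kNP$kaya  (last char: 'a')
  sorted[6] = kayakNP$  (last char: '$')
  sorted[7] = yakNP$ka  (last char: 'a')
Last column: PkNyka$a
Original string S is at sorted index 6

Answer: PkNyka$a
6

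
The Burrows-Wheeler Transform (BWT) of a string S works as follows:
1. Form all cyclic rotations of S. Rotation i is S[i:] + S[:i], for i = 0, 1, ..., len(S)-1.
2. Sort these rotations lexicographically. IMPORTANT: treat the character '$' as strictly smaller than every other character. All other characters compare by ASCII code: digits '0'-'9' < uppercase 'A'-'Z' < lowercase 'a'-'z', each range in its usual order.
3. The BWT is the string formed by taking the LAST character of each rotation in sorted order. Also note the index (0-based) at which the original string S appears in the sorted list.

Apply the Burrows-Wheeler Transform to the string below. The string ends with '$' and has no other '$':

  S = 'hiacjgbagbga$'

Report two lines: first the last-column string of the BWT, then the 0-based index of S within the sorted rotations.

Answer: agibggabja$hc
10

Derivation:
All 13 rotations (rotation i = S[i:]+S[:i]):
  rot[0] = hiacjgbagbga$
  rot[1] = iacjgbagbga$h
  rot[2] = acjgbagbga$hi
  rot[3] = cjgbagbga$hia
  rot[4] = jgbagbga$hiac
  rot[5] = gbagbga$hiacj
  rot[6] = bagbga$hiacjg
  rot[7] = agbga$hiacjgb
  rot[8] = gbga$hiacjgba
  rot[9] = bga$hiacjgbag
  rot[10] = ga$hiacjgbagb
  rot[11] = a$hiacjgbagbg
  rot[12] = $hiacjgbagbga
Sorted (with $ < everything):
  sorted[0] = $hiacjgbagbga  (last char: 'a')
  sorted[1] = a$hiacjgbagbg  (last char: 'g')
  sorted[2] = acjgbagbga$hi  (last char: 'i')
  sorted[3] = agbga$hiacjgb  (last char: 'b')
  sorted[4] = bagbga$hiacjg  (last char: 'g')
  sorted[5] = bga$hiacjgbag  (last char: 'g')
  sorted[6] = cjgbagbga$hia  (last char: 'a')
  sorted[7] = ga$hiacjgbagb  (last char: 'b')
  sorted[8] = gbagbga$hiacj  (last char: 'j')
  sorted[9] = gbga$hiacjgba  (last char: 'a')
  sorted[10] = hiacjgbagbga$  (last char: '$')
  sorted[11] = iacjgbagbga$h  (last char: 'h')
  sorted[12] = jgbagbga$hiac  (last char: 'c')
Last column: agibggabja$hc
Original string S is at sorted index 10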